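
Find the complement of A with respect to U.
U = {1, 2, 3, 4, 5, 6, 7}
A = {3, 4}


Universal set U = {1, 2, 3, 4, 5, 6, 7}
Set A = {3, 4}
A' = U \ A = elements in U but not in A
Checking each element of U:
1 (not in A, include), 2 (not in A, include), 3 (in A, exclude), 4 (in A, exclude), 5 (not in A, include), 6 (not in A, include), 7 (not in A, include)
A' = {1, 2, 5, 6, 7}

{1, 2, 5, 6, 7}


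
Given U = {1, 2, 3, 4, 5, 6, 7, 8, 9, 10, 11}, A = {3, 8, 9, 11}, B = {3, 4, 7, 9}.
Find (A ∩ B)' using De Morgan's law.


U = {1, 2, 3, 4, 5, 6, 7, 8, 9, 10, 11}
A = {3, 8, 9, 11}, B = {3, 4, 7, 9}
A ∩ B = {3, 9}
(A ∩ B)' = U \ (A ∩ B) = {1, 2, 4, 5, 6, 7, 8, 10, 11}
Verification via A' ∪ B': A' = {1, 2, 4, 5, 6, 7, 10}, B' = {1, 2, 5, 6, 8, 10, 11}
A' ∪ B' = {1, 2, 4, 5, 6, 7, 8, 10, 11} ✓

{1, 2, 4, 5, 6, 7, 8, 10, 11}


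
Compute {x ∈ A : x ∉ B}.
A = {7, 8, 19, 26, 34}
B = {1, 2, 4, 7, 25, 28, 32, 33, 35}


Set A = {7, 8, 19, 26, 34}
Set B = {1, 2, 4, 7, 25, 28, 32, 33, 35}
Check each element of A against B:
7 ∈ B, 8 ∉ B (include), 19 ∉ B (include), 26 ∉ B (include), 34 ∉ B (include)
Elements of A not in B: {8, 19, 26, 34}

{8, 19, 26, 34}


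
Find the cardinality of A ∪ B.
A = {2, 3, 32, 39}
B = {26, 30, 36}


Set A = {2, 3, 32, 39}, |A| = 4
Set B = {26, 30, 36}, |B| = 3
A ∩ B = {}, |A ∩ B| = 0
|A ∪ B| = |A| + |B| - |A ∩ B| = 4 + 3 - 0 = 7

7


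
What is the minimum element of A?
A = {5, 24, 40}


Set A = {5, 24, 40}
Elements in ascending order: 5, 24, 40
The smallest element is 5.

5


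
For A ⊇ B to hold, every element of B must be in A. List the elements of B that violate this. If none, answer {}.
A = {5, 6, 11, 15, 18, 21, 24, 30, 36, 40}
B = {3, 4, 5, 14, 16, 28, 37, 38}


Set A = {5, 6, 11, 15, 18, 21, 24, 30, 36, 40}
Set B = {3, 4, 5, 14, 16, 28, 37, 38}
Check each element of B against A:
3 ∉ A (include), 4 ∉ A (include), 5 ∈ A, 14 ∉ A (include), 16 ∉ A (include), 28 ∉ A (include), 37 ∉ A (include), 38 ∉ A (include)
Elements of B not in A: {3, 4, 14, 16, 28, 37, 38}

{3, 4, 14, 16, 28, 37, 38}


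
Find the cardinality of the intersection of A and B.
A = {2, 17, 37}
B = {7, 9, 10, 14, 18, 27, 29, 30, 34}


Set A = {2, 17, 37}
Set B = {7, 9, 10, 14, 18, 27, 29, 30, 34}
A ∩ B = {}
|A ∩ B| = 0

0


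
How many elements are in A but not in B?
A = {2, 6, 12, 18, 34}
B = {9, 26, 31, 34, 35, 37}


Set A = {2, 6, 12, 18, 34}
Set B = {9, 26, 31, 34, 35, 37}
A \ B = {2, 6, 12, 18}
|A \ B| = 4

4


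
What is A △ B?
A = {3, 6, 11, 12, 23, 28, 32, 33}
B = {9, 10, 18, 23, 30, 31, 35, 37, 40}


Set A = {3, 6, 11, 12, 23, 28, 32, 33}
Set B = {9, 10, 18, 23, 30, 31, 35, 37, 40}
A △ B = (A \ B) ∪ (B \ A)
Elements in A but not B: {3, 6, 11, 12, 28, 32, 33}
Elements in B but not A: {9, 10, 18, 30, 31, 35, 37, 40}
A △ B = {3, 6, 9, 10, 11, 12, 18, 28, 30, 31, 32, 33, 35, 37, 40}

{3, 6, 9, 10, 11, 12, 18, 28, 30, 31, 32, 33, 35, 37, 40}


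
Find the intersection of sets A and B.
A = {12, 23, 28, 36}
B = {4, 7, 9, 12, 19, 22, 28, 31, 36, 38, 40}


Set A = {12, 23, 28, 36}
Set B = {4, 7, 9, 12, 19, 22, 28, 31, 36, 38, 40}
A ∩ B includes only elements in both sets.
Check each element of A against B:
12 ✓, 23 ✗, 28 ✓, 36 ✓
A ∩ B = {12, 28, 36}

{12, 28, 36}


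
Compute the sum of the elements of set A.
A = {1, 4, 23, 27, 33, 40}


Set A = {1, 4, 23, 27, 33, 40}
Sum = 1 + 4 + 23 + 27 + 33 + 40 = 128

128


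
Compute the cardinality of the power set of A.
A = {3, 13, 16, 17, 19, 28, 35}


Set A = {3, 13, 16, 17, 19, 28, 35}
|A| = 7
The power set P(A) contains all subsets of A.
|P(A)| = 2^|A| = 2^7 = 128

128


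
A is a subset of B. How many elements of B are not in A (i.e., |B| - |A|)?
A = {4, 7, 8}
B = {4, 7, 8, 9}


Set A = {4, 7, 8}, |A| = 3
Set B = {4, 7, 8, 9}, |B| = 4
Since A ⊆ B: B \ A = {9}
|B| - |A| = 4 - 3 = 1

1


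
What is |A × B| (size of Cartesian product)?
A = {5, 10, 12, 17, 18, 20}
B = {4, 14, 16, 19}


Set A = {5, 10, 12, 17, 18, 20} has 6 elements.
Set B = {4, 14, 16, 19} has 4 elements.
|A × B| = |A| × |B| = 6 × 4 = 24

24


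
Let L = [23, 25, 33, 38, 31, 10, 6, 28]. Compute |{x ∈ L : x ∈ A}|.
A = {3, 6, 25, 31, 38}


Set A = {3, 6, 25, 31, 38}
Candidates: [23, 25, 33, 38, 31, 10, 6, 28]
Check each candidate:
23 ∉ A, 25 ∈ A, 33 ∉ A, 38 ∈ A, 31 ∈ A, 10 ∉ A, 6 ∈ A, 28 ∉ A
Count of candidates in A: 4

4


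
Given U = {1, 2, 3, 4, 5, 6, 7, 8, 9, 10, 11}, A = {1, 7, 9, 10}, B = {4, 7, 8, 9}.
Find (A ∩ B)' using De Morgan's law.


U = {1, 2, 3, 4, 5, 6, 7, 8, 9, 10, 11}
A = {1, 7, 9, 10}, B = {4, 7, 8, 9}
A ∩ B = {7, 9}
(A ∩ B)' = U \ (A ∩ B) = {1, 2, 3, 4, 5, 6, 8, 10, 11}
Verification via A' ∪ B': A' = {2, 3, 4, 5, 6, 8, 11}, B' = {1, 2, 3, 5, 6, 10, 11}
A' ∪ B' = {1, 2, 3, 4, 5, 6, 8, 10, 11} ✓

{1, 2, 3, 4, 5, 6, 8, 10, 11}


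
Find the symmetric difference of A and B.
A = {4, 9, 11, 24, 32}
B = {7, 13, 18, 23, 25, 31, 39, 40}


Set A = {4, 9, 11, 24, 32}
Set B = {7, 13, 18, 23, 25, 31, 39, 40}
A △ B = (A \ B) ∪ (B \ A)
Elements in A but not B: {4, 9, 11, 24, 32}
Elements in B but not A: {7, 13, 18, 23, 25, 31, 39, 40}
A △ B = {4, 7, 9, 11, 13, 18, 23, 24, 25, 31, 32, 39, 40}

{4, 7, 9, 11, 13, 18, 23, 24, 25, 31, 32, 39, 40}


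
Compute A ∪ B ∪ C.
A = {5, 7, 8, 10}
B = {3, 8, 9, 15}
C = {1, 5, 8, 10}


Set A = {5, 7, 8, 10}
Set B = {3, 8, 9, 15}
Set C = {1, 5, 8, 10}
First, A ∪ B = {3, 5, 7, 8, 9, 10, 15}
Then, (A ∪ B) ∪ C = {1, 3, 5, 7, 8, 9, 10, 15}

{1, 3, 5, 7, 8, 9, 10, 15}


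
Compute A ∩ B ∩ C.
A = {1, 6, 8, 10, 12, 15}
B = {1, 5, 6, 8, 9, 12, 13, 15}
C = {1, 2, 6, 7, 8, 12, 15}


Set A = {1, 6, 8, 10, 12, 15}
Set B = {1, 5, 6, 8, 9, 12, 13, 15}
Set C = {1, 2, 6, 7, 8, 12, 15}
First, A ∩ B = {1, 6, 8, 12, 15}
Then, (A ∩ B) ∩ C = {1, 6, 8, 12, 15}

{1, 6, 8, 12, 15}


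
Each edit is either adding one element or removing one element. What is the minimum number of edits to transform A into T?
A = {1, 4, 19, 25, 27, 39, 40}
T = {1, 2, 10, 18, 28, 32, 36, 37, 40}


Set A = {1, 4, 19, 25, 27, 39, 40}
Set T = {1, 2, 10, 18, 28, 32, 36, 37, 40}
Elements to remove from A (in A, not in T): {4, 19, 25, 27, 39} → 5 removals
Elements to add to A (in T, not in A): {2, 10, 18, 28, 32, 36, 37} → 7 additions
Total edits = 5 + 7 = 12

12


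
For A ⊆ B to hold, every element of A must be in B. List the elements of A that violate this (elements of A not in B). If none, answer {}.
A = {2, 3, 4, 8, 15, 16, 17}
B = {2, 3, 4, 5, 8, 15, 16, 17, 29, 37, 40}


Set A = {2, 3, 4, 8, 15, 16, 17}
Set B = {2, 3, 4, 5, 8, 15, 16, 17, 29, 37, 40}
Check each element of A against B:
2 ∈ B, 3 ∈ B, 4 ∈ B, 8 ∈ B, 15 ∈ B, 16 ∈ B, 17 ∈ B
Elements of A not in B: {}

{}


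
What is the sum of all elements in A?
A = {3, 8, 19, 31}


Set A = {3, 8, 19, 31}
Sum = 3 + 8 + 19 + 31 = 61

61


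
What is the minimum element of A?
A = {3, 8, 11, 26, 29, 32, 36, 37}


Set A = {3, 8, 11, 26, 29, 32, 36, 37}
Elements in ascending order: 3, 8, 11, 26, 29, 32, 36, 37
The smallest element is 3.

3


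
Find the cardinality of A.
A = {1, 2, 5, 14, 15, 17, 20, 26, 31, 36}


Set A = {1, 2, 5, 14, 15, 17, 20, 26, 31, 36}
Listing elements: 1, 2, 5, 14, 15, 17, 20, 26, 31, 36
Counting: 10 elements
|A| = 10

10


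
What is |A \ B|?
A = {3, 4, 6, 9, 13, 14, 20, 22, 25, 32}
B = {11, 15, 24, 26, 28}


Set A = {3, 4, 6, 9, 13, 14, 20, 22, 25, 32}
Set B = {11, 15, 24, 26, 28}
A \ B = {3, 4, 6, 9, 13, 14, 20, 22, 25, 32}
|A \ B| = 10

10


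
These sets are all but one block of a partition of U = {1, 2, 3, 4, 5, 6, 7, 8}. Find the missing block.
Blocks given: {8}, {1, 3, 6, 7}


U = {1, 2, 3, 4, 5, 6, 7, 8}
Shown blocks: {8}, {1, 3, 6, 7}
A partition's blocks are pairwise disjoint and cover U, so the missing block = U \ (union of shown blocks).
Union of shown blocks: {1, 3, 6, 7, 8}
Missing block = U \ (union) = {2, 4, 5}

{2, 4, 5}


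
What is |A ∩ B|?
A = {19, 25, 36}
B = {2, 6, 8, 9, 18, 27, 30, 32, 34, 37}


Set A = {19, 25, 36}
Set B = {2, 6, 8, 9, 18, 27, 30, 32, 34, 37}
A ∩ B = {}
|A ∩ B| = 0

0


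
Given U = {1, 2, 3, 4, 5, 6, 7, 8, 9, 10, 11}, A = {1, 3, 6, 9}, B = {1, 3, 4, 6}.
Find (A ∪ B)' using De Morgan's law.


U = {1, 2, 3, 4, 5, 6, 7, 8, 9, 10, 11}
A = {1, 3, 6, 9}, B = {1, 3, 4, 6}
A ∪ B = {1, 3, 4, 6, 9}
(A ∪ B)' = U \ (A ∪ B) = {2, 5, 7, 8, 10, 11}
Verification via A' ∩ B': A' = {2, 4, 5, 7, 8, 10, 11}, B' = {2, 5, 7, 8, 9, 10, 11}
A' ∩ B' = {2, 5, 7, 8, 10, 11} ✓

{2, 5, 7, 8, 10, 11}


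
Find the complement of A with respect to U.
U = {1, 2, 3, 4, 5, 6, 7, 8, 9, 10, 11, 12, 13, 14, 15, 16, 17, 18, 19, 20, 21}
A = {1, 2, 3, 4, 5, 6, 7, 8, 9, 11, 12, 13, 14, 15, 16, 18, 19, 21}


Universal set U = {1, 2, 3, 4, 5, 6, 7, 8, 9, 10, 11, 12, 13, 14, 15, 16, 17, 18, 19, 20, 21}
Set A = {1, 2, 3, 4, 5, 6, 7, 8, 9, 11, 12, 13, 14, 15, 16, 18, 19, 21}
A' = U \ A = elements in U but not in A
Checking each element of U:
1 (in A, exclude), 2 (in A, exclude), 3 (in A, exclude), 4 (in A, exclude), 5 (in A, exclude), 6 (in A, exclude), 7 (in A, exclude), 8 (in A, exclude), 9 (in A, exclude), 10 (not in A, include), 11 (in A, exclude), 12 (in A, exclude), 13 (in A, exclude), 14 (in A, exclude), 15 (in A, exclude), 16 (in A, exclude), 17 (not in A, include), 18 (in A, exclude), 19 (in A, exclude), 20 (not in A, include), 21 (in A, exclude)
A' = {10, 17, 20}

{10, 17, 20}


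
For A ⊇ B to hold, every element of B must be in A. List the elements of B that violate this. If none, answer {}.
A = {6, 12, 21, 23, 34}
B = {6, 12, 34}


Set A = {6, 12, 21, 23, 34}
Set B = {6, 12, 34}
Check each element of B against A:
6 ∈ A, 12 ∈ A, 34 ∈ A
Elements of B not in A: {}

{}


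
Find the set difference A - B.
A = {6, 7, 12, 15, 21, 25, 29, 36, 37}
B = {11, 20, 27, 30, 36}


Set A = {6, 7, 12, 15, 21, 25, 29, 36, 37}
Set B = {11, 20, 27, 30, 36}
A \ B includes elements in A that are not in B.
Check each element of A:
6 (not in B, keep), 7 (not in B, keep), 12 (not in B, keep), 15 (not in B, keep), 21 (not in B, keep), 25 (not in B, keep), 29 (not in B, keep), 36 (in B, remove), 37 (not in B, keep)
A \ B = {6, 7, 12, 15, 21, 25, 29, 37}

{6, 7, 12, 15, 21, 25, 29, 37}


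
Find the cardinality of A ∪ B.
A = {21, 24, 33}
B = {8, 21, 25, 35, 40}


Set A = {21, 24, 33}, |A| = 3
Set B = {8, 21, 25, 35, 40}, |B| = 5
A ∩ B = {21}, |A ∩ B| = 1
|A ∪ B| = |A| + |B| - |A ∩ B| = 3 + 5 - 1 = 7

7


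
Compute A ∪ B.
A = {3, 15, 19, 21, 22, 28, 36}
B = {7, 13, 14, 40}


Set A = {3, 15, 19, 21, 22, 28, 36}
Set B = {7, 13, 14, 40}
A ∪ B includes all elements in either set.
Elements from A: {3, 15, 19, 21, 22, 28, 36}
Elements from B not already included: {7, 13, 14, 40}
A ∪ B = {3, 7, 13, 14, 15, 19, 21, 22, 28, 36, 40}

{3, 7, 13, 14, 15, 19, 21, 22, 28, 36, 40}


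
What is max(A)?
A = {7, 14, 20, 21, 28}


Set A = {7, 14, 20, 21, 28}
Elements in ascending order: 7, 14, 20, 21, 28
The largest element is 28.

28


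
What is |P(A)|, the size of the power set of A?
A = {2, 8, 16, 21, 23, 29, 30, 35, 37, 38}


Set A = {2, 8, 16, 21, 23, 29, 30, 35, 37, 38}
|A| = 10
The power set P(A) contains all subsets of A.
|P(A)| = 2^|A| = 2^10 = 1024

1024


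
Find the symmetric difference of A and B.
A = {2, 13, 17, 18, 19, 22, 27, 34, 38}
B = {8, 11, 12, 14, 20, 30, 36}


Set A = {2, 13, 17, 18, 19, 22, 27, 34, 38}
Set B = {8, 11, 12, 14, 20, 30, 36}
A △ B = (A \ B) ∪ (B \ A)
Elements in A but not B: {2, 13, 17, 18, 19, 22, 27, 34, 38}
Elements in B but not A: {8, 11, 12, 14, 20, 30, 36}
A △ B = {2, 8, 11, 12, 13, 14, 17, 18, 19, 20, 22, 27, 30, 34, 36, 38}

{2, 8, 11, 12, 13, 14, 17, 18, 19, 20, 22, 27, 30, 34, 36, 38}


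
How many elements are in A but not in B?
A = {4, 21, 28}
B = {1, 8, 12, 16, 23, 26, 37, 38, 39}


Set A = {4, 21, 28}
Set B = {1, 8, 12, 16, 23, 26, 37, 38, 39}
A \ B = {4, 21, 28}
|A \ B| = 3

3


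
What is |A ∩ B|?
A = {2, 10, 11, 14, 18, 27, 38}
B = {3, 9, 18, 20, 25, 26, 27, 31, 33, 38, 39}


Set A = {2, 10, 11, 14, 18, 27, 38}
Set B = {3, 9, 18, 20, 25, 26, 27, 31, 33, 38, 39}
A ∩ B = {18, 27, 38}
|A ∩ B| = 3

3


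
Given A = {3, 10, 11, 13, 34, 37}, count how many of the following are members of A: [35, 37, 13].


Set A = {3, 10, 11, 13, 34, 37}
Candidates: [35, 37, 13]
Check each candidate:
35 ∉ A, 37 ∈ A, 13 ∈ A
Count of candidates in A: 2

2


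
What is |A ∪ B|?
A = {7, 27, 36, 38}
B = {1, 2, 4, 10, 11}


Set A = {7, 27, 36, 38}, |A| = 4
Set B = {1, 2, 4, 10, 11}, |B| = 5
A ∩ B = {}, |A ∩ B| = 0
|A ∪ B| = |A| + |B| - |A ∩ B| = 4 + 5 - 0 = 9

9


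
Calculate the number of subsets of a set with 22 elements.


The set has 22 elements.
The power set contains all possible subsets.
|P(A)| = 2^|A| = 2^22 = 4194304

4194304


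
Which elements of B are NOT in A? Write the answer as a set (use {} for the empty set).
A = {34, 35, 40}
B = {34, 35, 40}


Set A = {34, 35, 40}
Set B = {34, 35, 40}
Check each element of B against A:
34 ∈ A, 35 ∈ A, 40 ∈ A
Elements of B not in A: {}

{}


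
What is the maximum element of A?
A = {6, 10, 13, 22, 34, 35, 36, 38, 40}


Set A = {6, 10, 13, 22, 34, 35, 36, 38, 40}
Elements in ascending order: 6, 10, 13, 22, 34, 35, 36, 38, 40
The largest element is 40.

40


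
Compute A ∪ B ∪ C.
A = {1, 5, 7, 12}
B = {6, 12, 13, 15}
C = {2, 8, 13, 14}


Set A = {1, 5, 7, 12}
Set B = {6, 12, 13, 15}
Set C = {2, 8, 13, 14}
First, A ∪ B = {1, 5, 6, 7, 12, 13, 15}
Then, (A ∪ B) ∪ C = {1, 2, 5, 6, 7, 8, 12, 13, 14, 15}

{1, 2, 5, 6, 7, 8, 12, 13, 14, 15}


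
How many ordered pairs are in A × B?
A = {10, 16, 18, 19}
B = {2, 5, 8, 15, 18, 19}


Set A = {10, 16, 18, 19} has 4 elements.
Set B = {2, 5, 8, 15, 18, 19} has 6 elements.
|A × B| = |A| × |B| = 4 × 6 = 24

24


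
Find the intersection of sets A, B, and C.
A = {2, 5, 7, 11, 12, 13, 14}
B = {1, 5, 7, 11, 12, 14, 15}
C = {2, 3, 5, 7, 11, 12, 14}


Set A = {2, 5, 7, 11, 12, 13, 14}
Set B = {1, 5, 7, 11, 12, 14, 15}
Set C = {2, 3, 5, 7, 11, 12, 14}
First, A ∩ B = {5, 7, 11, 12, 14}
Then, (A ∩ B) ∩ C = {5, 7, 11, 12, 14}

{5, 7, 11, 12, 14}


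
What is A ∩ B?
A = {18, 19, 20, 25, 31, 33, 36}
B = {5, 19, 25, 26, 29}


Set A = {18, 19, 20, 25, 31, 33, 36}
Set B = {5, 19, 25, 26, 29}
A ∩ B includes only elements in both sets.
Check each element of A against B:
18 ✗, 19 ✓, 20 ✗, 25 ✓, 31 ✗, 33 ✗, 36 ✗
A ∩ B = {19, 25}

{19, 25}


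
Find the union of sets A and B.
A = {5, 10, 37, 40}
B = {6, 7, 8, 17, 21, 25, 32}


Set A = {5, 10, 37, 40}
Set B = {6, 7, 8, 17, 21, 25, 32}
A ∪ B includes all elements in either set.
Elements from A: {5, 10, 37, 40}
Elements from B not already included: {6, 7, 8, 17, 21, 25, 32}
A ∪ B = {5, 6, 7, 8, 10, 17, 21, 25, 32, 37, 40}

{5, 6, 7, 8, 10, 17, 21, 25, 32, 37, 40}


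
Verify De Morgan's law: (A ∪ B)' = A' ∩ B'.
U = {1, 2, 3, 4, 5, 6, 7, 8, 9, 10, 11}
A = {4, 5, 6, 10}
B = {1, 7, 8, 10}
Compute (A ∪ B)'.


U = {1, 2, 3, 4, 5, 6, 7, 8, 9, 10, 11}
A = {4, 5, 6, 10}, B = {1, 7, 8, 10}
A ∪ B = {1, 4, 5, 6, 7, 8, 10}
(A ∪ B)' = U \ (A ∪ B) = {2, 3, 9, 11}
Verification via A' ∩ B': A' = {1, 2, 3, 7, 8, 9, 11}, B' = {2, 3, 4, 5, 6, 9, 11}
A' ∩ B' = {2, 3, 9, 11} ✓

{2, 3, 9, 11}


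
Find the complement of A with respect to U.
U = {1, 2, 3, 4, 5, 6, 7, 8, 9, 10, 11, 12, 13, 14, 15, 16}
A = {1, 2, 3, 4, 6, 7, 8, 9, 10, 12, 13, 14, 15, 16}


Universal set U = {1, 2, 3, 4, 5, 6, 7, 8, 9, 10, 11, 12, 13, 14, 15, 16}
Set A = {1, 2, 3, 4, 6, 7, 8, 9, 10, 12, 13, 14, 15, 16}
A' = U \ A = elements in U but not in A
Checking each element of U:
1 (in A, exclude), 2 (in A, exclude), 3 (in A, exclude), 4 (in A, exclude), 5 (not in A, include), 6 (in A, exclude), 7 (in A, exclude), 8 (in A, exclude), 9 (in A, exclude), 10 (in A, exclude), 11 (not in A, include), 12 (in A, exclude), 13 (in A, exclude), 14 (in A, exclude), 15 (in A, exclude), 16 (in A, exclude)
A' = {5, 11}

{5, 11}


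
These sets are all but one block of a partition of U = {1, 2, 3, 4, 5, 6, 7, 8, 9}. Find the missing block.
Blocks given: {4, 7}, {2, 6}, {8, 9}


U = {1, 2, 3, 4, 5, 6, 7, 8, 9}
Shown blocks: {4, 7}, {2, 6}, {8, 9}
A partition's blocks are pairwise disjoint and cover U, so the missing block = U \ (union of shown blocks).
Union of shown blocks: {2, 4, 6, 7, 8, 9}
Missing block = U \ (union) = {1, 3, 5}

{1, 3, 5}


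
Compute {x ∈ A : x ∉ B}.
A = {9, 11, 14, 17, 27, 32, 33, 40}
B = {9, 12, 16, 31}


Set A = {9, 11, 14, 17, 27, 32, 33, 40}
Set B = {9, 12, 16, 31}
Check each element of A against B:
9 ∈ B, 11 ∉ B (include), 14 ∉ B (include), 17 ∉ B (include), 27 ∉ B (include), 32 ∉ B (include), 33 ∉ B (include), 40 ∉ B (include)
Elements of A not in B: {11, 14, 17, 27, 32, 33, 40}

{11, 14, 17, 27, 32, 33, 40}


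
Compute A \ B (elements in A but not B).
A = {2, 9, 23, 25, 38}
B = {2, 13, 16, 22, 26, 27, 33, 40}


Set A = {2, 9, 23, 25, 38}
Set B = {2, 13, 16, 22, 26, 27, 33, 40}
A \ B includes elements in A that are not in B.
Check each element of A:
2 (in B, remove), 9 (not in B, keep), 23 (not in B, keep), 25 (not in B, keep), 38 (not in B, keep)
A \ B = {9, 23, 25, 38}

{9, 23, 25, 38}


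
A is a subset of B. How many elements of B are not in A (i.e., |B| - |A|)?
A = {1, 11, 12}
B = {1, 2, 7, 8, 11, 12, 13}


Set A = {1, 11, 12}, |A| = 3
Set B = {1, 2, 7, 8, 11, 12, 13}, |B| = 7
Since A ⊆ B: B \ A = {2, 7, 8, 13}
|B| - |A| = 7 - 3 = 4

4


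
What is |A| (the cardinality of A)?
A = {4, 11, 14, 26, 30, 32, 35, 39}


Set A = {4, 11, 14, 26, 30, 32, 35, 39}
Listing elements: 4, 11, 14, 26, 30, 32, 35, 39
Counting: 8 elements
|A| = 8

8


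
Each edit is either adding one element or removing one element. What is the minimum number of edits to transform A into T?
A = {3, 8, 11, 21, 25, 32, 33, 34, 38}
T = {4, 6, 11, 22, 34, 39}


Set A = {3, 8, 11, 21, 25, 32, 33, 34, 38}
Set T = {4, 6, 11, 22, 34, 39}
Elements to remove from A (in A, not in T): {3, 8, 21, 25, 32, 33, 38} → 7 removals
Elements to add to A (in T, not in A): {4, 6, 22, 39} → 4 additions
Total edits = 7 + 4 = 11

11


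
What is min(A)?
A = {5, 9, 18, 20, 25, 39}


Set A = {5, 9, 18, 20, 25, 39}
Elements in ascending order: 5, 9, 18, 20, 25, 39
The smallest element is 5.

5


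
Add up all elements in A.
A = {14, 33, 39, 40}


Set A = {14, 33, 39, 40}
Sum = 14 + 33 + 39 + 40 = 126

126


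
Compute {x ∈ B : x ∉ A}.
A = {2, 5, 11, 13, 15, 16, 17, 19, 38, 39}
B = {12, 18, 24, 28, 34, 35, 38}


Set A = {2, 5, 11, 13, 15, 16, 17, 19, 38, 39}
Set B = {12, 18, 24, 28, 34, 35, 38}
Check each element of B against A:
12 ∉ A (include), 18 ∉ A (include), 24 ∉ A (include), 28 ∉ A (include), 34 ∉ A (include), 35 ∉ A (include), 38 ∈ A
Elements of B not in A: {12, 18, 24, 28, 34, 35}

{12, 18, 24, 28, 34, 35}


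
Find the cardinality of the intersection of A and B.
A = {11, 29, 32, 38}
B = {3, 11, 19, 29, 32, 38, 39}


Set A = {11, 29, 32, 38}
Set B = {3, 11, 19, 29, 32, 38, 39}
A ∩ B = {11, 29, 32, 38}
|A ∩ B| = 4

4


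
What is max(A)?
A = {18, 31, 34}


Set A = {18, 31, 34}
Elements in ascending order: 18, 31, 34
The largest element is 34.

34


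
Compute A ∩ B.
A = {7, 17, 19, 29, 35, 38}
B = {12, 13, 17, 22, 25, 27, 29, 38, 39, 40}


Set A = {7, 17, 19, 29, 35, 38}
Set B = {12, 13, 17, 22, 25, 27, 29, 38, 39, 40}
A ∩ B includes only elements in both sets.
Check each element of A against B:
7 ✗, 17 ✓, 19 ✗, 29 ✓, 35 ✗, 38 ✓
A ∩ B = {17, 29, 38}

{17, 29, 38}


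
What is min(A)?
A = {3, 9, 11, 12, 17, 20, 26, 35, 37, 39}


Set A = {3, 9, 11, 12, 17, 20, 26, 35, 37, 39}
Elements in ascending order: 3, 9, 11, 12, 17, 20, 26, 35, 37, 39
The smallest element is 3.

3


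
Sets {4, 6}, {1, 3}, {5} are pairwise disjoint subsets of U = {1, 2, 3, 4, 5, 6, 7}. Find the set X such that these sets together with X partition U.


U = {1, 2, 3, 4, 5, 6, 7}
Shown blocks: {4, 6}, {1, 3}, {5}
A partition's blocks are pairwise disjoint and cover U, so the missing block = U \ (union of shown blocks).
Union of shown blocks: {1, 3, 4, 5, 6}
Missing block = U \ (union) = {2, 7}

{2, 7}


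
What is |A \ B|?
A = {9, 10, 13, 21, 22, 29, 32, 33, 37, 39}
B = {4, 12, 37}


Set A = {9, 10, 13, 21, 22, 29, 32, 33, 37, 39}
Set B = {4, 12, 37}
A \ B = {9, 10, 13, 21, 22, 29, 32, 33, 39}
|A \ B| = 9

9


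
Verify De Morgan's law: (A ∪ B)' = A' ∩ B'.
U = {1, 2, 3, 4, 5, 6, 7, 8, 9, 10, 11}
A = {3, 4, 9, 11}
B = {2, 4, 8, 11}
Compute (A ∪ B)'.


U = {1, 2, 3, 4, 5, 6, 7, 8, 9, 10, 11}
A = {3, 4, 9, 11}, B = {2, 4, 8, 11}
A ∪ B = {2, 3, 4, 8, 9, 11}
(A ∪ B)' = U \ (A ∪ B) = {1, 5, 6, 7, 10}
Verification via A' ∩ B': A' = {1, 2, 5, 6, 7, 8, 10}, B' = {1, 3, 5, 6, 7, 9, 10}
A' ∩ B' = {1, 5, 6, 7, 10} ✓

{1, 5, 6, 7, 10}


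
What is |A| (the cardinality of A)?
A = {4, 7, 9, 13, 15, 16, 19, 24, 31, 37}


Set A = {4, 7, 9, 13, 15, 16, 19, 24, 31, 37}
Listing elements: 4, 7, 9, 13, 15, 16, 19, 24, 31, 37
Counting: 10 elements
|A| = 10

10


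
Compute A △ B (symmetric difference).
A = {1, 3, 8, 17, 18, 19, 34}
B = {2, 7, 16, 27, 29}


Set A = {1, 3, 8, 17, 18, 19, 34}
Set B = {2, 7, 16, 27, 29}
A △ B = (A \ B) ∪ (B \ A)
Elements in A but not B: {1, 3, 8, 17, 18, 19, 34}
Elements in B but not A: {2, 7, 16, 27, 29}
A △ B = {1, 2, 3, 7, 8, 16, 17, 18, 19, 27, 29, 34}

{1, 2, 3, 7, 8, 16, 17, 18, 19, 27, 29, 34}


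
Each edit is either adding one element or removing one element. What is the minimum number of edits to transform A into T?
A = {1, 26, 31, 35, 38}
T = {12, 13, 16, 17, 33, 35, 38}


Set A = {1, 26, 31, 35, 38}
Set T = {12, 13, 16, 17, 33, 35, 38}
Elements to remove from A (in A, not in T): {1, 26, 31} → 3 removals
Elements to add to A (in T, not in A): {12, 13, 16, 17, 33} → 5 additions
Total edits = 3 + 5 = 8

8


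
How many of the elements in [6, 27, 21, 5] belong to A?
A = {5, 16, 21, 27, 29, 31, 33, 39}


Set A = {5, 16, 21, 27, 29, 31, 33, 39}
Candidates: [6, 27, 21, 5]
Check each candidate:
6 ∉ A, 27 ∈ A, 21 ∈ A, 5 ∈ A
Count of candidates in A: 3

3


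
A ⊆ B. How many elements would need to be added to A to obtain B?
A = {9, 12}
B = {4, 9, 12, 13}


Set A = {9, 12}, |A| = 2
Set B = {4, 9, 12, 13}, |B| = 4
Since A ⊆ B: B \ A = {4, 13}
|B| - |A| = 4 - 2 = 2

2


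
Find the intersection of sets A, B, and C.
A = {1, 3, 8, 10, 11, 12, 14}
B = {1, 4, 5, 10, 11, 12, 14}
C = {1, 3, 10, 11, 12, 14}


Set A = {1, 3, 8, 10, 11, 12, 14}
Set B = {1, 4, 5, 10, 11, 12, 14}
Set C = {1, 3, 10, 11, 12, 14}
First, A ∩ B = {1, 10, 11, 12, 14}
Then, (A ∩ B) ∩ C = {1, 10, 11, 12, 14}

{1, 10, 11, 12, 14}


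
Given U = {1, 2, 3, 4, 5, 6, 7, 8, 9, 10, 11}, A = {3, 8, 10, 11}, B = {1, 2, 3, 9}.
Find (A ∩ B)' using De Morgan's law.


U = {1, 2, 3, 4, 5, 6, 7, 8, 9, 10, 11}
A = {3, 8, 10, 11}, B = {1, 2, 3, 9}
A ∩ B = {3}
(A ∩ B)' = U \ (A ∩ B) = {1, 2, 4, 5, 6, 7, 8, 9, 10, 11}
Verification via A' ∪ B': A' = {1, 2, 4, 5, 6, 7, 9}, B' = {4, 5, 6, 7, 8, 10, 11}
A' ∪ B' = {1, 2, 4, 5, 6, 7, 8, 9, 10, 11} ✓

{1, 2, 4, 5, 6, 7, 8, 9, 10, 11}


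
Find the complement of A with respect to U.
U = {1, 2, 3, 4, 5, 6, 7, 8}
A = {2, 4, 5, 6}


Universal set U = {1, 2, 3, 4, 5, 6, 7, 8}
Set A = {2, 4, 5, 6}
A' = U \ A = elements in U but not in A
Checking each element of U:
1 (not in A, include), 2 (in A, exclude), 3 (not in A, include), 4 (in A, exclude), 5 (in A, exclude), 6 (in A, exclude), 7 (not in A, include), 8 (not in A, include)
A' = {1, 3, 7, 8}

{1, 3, 7, 8}


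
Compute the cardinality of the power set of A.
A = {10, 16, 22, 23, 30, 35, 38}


Set A = {10, 16, 22, 23, 30, 35, 38}
|A| = 7
The power set P(A) contains all subsets of A.
|P(A)| = 2^|A| = 2^7 = 128

128


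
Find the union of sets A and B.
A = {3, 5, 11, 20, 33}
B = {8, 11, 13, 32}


Set A = {3, 5, 11, 20, 33}
Set B = {8, 11, 13, 32}
A ∪ B includes all elements in either set.
Elements from A: {3, 5, 11, 20, 33}
Elements from B not already included: {8, 13, 32}
A ∪ B = {3, 5, 8, 11, 13, 20, 32, 33}

{3, 5, 8, 11, 13, 20, 32, 33}


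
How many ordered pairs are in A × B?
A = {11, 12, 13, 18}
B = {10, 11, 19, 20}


Set A = {11, 12, 13, 18} has 4 elements.
Set B = {10, 11, 19, 20} has 4 elements.
|A × B| = |A| × |B| = 4 × 4 = 16

16


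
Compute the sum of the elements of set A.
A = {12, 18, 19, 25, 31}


Set A = {12, 18, 19, 25, 31}
Sum = 12 + 18 + 19 + 25 + 31 = 105

105


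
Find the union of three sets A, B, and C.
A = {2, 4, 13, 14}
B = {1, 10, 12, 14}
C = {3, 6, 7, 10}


Set A = {2, 4, 13, 14}
Set B = {1, 10, 12, 14}
Set C = {3, 6, 7, 10}
First, A ∪ B = {1, 2, 4, 10, 12, 13, 14}
Then, (A ∪ B) ∪ C = {1, 2, 3, 4, 6, 7, 10, 12, 13, 14}

{1, 2, 3, 4, 6, 7, 10, 12, 13, 14}


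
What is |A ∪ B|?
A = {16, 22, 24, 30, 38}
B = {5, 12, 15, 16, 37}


Set A = {16, 22, 24, 30, 38}, |A| = 5
Set B = {5, 12, 15, 16, 37}, |B| = 5
A ∩ B = {16}, |A ∩ B| = 1
|A ∪ B| = |A| + |B| - |A ∩ B| = 5 + 5 - 1 = 9

9


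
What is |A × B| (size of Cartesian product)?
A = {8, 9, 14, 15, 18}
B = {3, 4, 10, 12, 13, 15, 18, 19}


Set A = {8, 9, 14, 15, 18} has 5 elements.
Set B = {3, 4, 10, 12, 13, 15, 18, 19} has 8 elements.
|A × B| = |A| × |B| = 5 × 8 = 40

40


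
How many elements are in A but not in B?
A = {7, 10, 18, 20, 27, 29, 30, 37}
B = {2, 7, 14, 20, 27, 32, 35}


Set A = {7, 10, 18, 20, 27, 29, 30, 37}
Set B = {2, 7, 14, 20, 27, 32, 35}
A \ B = {10, 18, 29, 30, 37}
|A \ B| = 5

5


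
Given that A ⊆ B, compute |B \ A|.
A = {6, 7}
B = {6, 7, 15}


Set A = {6, 7}, |A| = 2
Set B = {6, 7, 15}, |B| = 3
Since A ⊆ B: B \ A = {15}
|B| - |A| = 3 - 2 = 1

1


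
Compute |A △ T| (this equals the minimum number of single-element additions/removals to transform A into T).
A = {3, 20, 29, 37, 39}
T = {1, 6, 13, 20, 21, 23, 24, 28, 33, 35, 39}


Set A = {3, 20, 29, 37, 39}
Set T = {1, 6, 13, 20, 21, 23, 24, 28, 33, 35, 39}
Elements to remove from A (in A, not in T): {3, 29, 37} → 3 removals
Elements to add to A (in T, not in A): {1, 6, 13, 21, 23, 24, 28, 33, 35} → 9 additions
Total edits = 3 + 9 = 12

12


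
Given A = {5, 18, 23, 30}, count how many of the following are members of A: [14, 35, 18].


Set A = {5, 18, 23, 30}
Candidates: [14, 35, 18]
Check each candidate:
14 ∉ A, 35 ∉ A, 18 ∈ A
Count of candidates in A: 1

1


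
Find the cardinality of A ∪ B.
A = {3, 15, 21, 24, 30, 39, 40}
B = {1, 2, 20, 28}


Set A = {3, 15, 21, 24, 30, 39, 40}, |A| = 7
Set B = {1, 2, 20, 28}, |B| = 4
A ∩ B = {}, |A ∩ B| = 0
|A ∪ B| = |A| + |B| - |A ∩ B| = 7 + 4 - 0 = 11

11


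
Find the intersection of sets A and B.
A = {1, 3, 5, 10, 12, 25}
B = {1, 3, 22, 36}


Set A = {1, 3, 5, 10, 12, 25}
Set B = {1, 3, 22, 36}
A ∩ B includes only elements in both sets.
Check each element of A against B:
1 ✓, 3 ✓, 5 ✗, 10 ✗, 12 ✗, 25 ✗
A ∩ B = {1, 3}

{1, 3}


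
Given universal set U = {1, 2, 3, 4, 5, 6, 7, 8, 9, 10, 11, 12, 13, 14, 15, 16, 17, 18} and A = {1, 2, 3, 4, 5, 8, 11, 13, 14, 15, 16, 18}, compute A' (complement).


Universal set U = {1, 2, 3, 4, 5, 6, 7, 8, 9, 10, 11, 12, 13, 14, 15, 16, 17, 18}
Set A = {1, 2, 3, 4, 5, 8, 11, 13, 14, 15, 16, 18}
A' = U \ A = elements in U but not in A
Checking each element of U:
1 (in A, exclude), 2 (in A, exclude), 3 (in A, exclude), 4 (in A, exclude), 5 (in A, exclude), 6 (not in A, include), 7 (not in A, include), 8 (in A, exclude), 9 (not in A, include), 10 (not in A, include), 11 (in A, exclude), 12 (not in A, include), 13 (in A, exclude), 14 (in A, exclude), 15 (in A, exclude), 16 (in A, exclude), 17 (not in A, include), 18 (in A, exclude)
A' = {6, 7, 9, 10, 12, 17}

{6, 7, 9, 10, 12, 17}


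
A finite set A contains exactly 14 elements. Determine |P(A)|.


The set has 14 elements.
The power set contains all possible subsets.
|P(A)| = 2^|A| = 2^14 = 16384

16384


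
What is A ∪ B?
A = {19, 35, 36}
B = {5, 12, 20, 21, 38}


Set A = {19, 35, 36}
Set B = {5, 12, 20, 21, 38}
A ∪ B includes all elements in either set.
Elements from A: {19, 35, 36}
Elements from B not already included: {5, 12, 20, 21, 38}
A ∪ B = {5, 12, 19, 20, 21, 35, 36, 38}

{5, 12, 19, 20, 21, 35, 36, 38}


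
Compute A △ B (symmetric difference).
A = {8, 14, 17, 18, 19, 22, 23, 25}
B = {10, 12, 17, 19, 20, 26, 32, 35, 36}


Set A = {8, 14, 17, 18, 19, 22, 23, 25}
Set B = {10, 12, 17, 19, 20, 26, 32, 35, 36}
A △ B = (A \ B) ∪ (B \ A)
Elements in A but not B: {8, 14, 18, 22, 23, 25}
Elements in B but not A: {10, 12, 20, 26, 32, 35, 36}
A △ B = {8, 10, 12, 14, 18, 20, 22, 23, 25, 26, 32, 35, 36}

{8, 10, 12, 14, 18, 20, 22, 23, 25, 26, 32, 35, 36}


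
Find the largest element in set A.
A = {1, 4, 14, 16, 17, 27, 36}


Set A = {1, 4, 14, 16, 17, 27, 36}
Elements in ascending order: 1, 4, 14, 16, 17, 27, 36
The largest element is 36.

36


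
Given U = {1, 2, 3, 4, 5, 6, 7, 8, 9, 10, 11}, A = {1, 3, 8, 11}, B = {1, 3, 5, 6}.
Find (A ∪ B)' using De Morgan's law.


U = {1, 2, 3, 4, 5, 6, 7, 8, 9, 10, 11}
A = {1, 3, 8, 11}, B = {1, 3, 5, 6}
A ∪ B = {1, 3, 5, 6, 8, 11}
(A ∪ B)' = U \ (A ∪ B) = {2, 4, 7, 9, 10}
Verification via A' ∩ B': A' = {2, 4, 5, 6, 7, 9, 10}, B' = {2, 4, 7, 8, 9, 10, 11}
A' ∩ B' = {2, 4, 7, 9, 10} ✓

{2, 4, 7, 9, 10}


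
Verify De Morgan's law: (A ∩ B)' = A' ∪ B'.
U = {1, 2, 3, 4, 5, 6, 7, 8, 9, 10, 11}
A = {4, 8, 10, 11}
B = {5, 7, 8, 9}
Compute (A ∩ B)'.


U = {1, 2, 3, 4, 5, 6, 7, 8, 9, 10, 11}
A = {4, 8, 10, 11}, B = {5, 7, 8, 9}
A ∩ B = {8}
(A ∩ B)' = U \ (A ∩ B) = {1, 2, 3, 4, 5, 6, 7, 9, 10, 11}
Verification via A' ∪ B': A' = {1, 2, 3, 5, 6, 7, 9}, B' = {1, 2, 3, 4, 6, 10, 11}
A' ∪ B' = {1, 2, 3, 4, 5, 6, 7, 9, 10, 11} ✓

{1, 2, 3, 4, 5, 6, 7, 9, 10, 11}


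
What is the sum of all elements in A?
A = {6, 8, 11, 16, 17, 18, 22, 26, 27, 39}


Set A = {6, 8, 11, 16, 17, 18, 22, 26, 27, 39}
Sum = 6 + 8 + 11 + 16 + 17 + 18 + 22 + 26 + 27 + 39 = 190

190


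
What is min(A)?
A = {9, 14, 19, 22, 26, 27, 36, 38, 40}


Set A = {9, 14, 19, 22, 26, 27, 36, 38, 40}
Elements in ascending order: 9, 14, 19, 22, 26, 27, 36, 38, 40
The smallest element is 9.

9


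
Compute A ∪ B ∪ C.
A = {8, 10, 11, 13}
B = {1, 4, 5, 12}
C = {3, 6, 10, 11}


Set A = {8, 10, 11, 13}
Set B = {1, 4, 5, 12}
Set C = {3, 6, 10, 11}
First, A ∪ B = {1, 4, 5, 8, 10, 11, 12, 13}
Then, (A ∪ B) ∪ C = {1, 3, 4, 5, 6, 8, 10, 11, 12, 13}

{1, 3, 4, 5, 6, 8, 10, 11, 12, 13}


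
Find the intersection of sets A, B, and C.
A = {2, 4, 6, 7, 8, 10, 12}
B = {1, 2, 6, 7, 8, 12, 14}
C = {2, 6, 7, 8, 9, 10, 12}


Set A = {2, 4, 6, 7, 8, 10, 12}
Set B = {1, 2, 6, 7, 8, 12, 14}
Set C = {2, 6, 7, 8, 9, 10, 12}
First, A ∩ B = {2, 6, 7, 8, 12}
Then, (A ∩ B) ∩ C = {2, 6, 7, 8, 12}

{2, 6, 7, 8, 12}


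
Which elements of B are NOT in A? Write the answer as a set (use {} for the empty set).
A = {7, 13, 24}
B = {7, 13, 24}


Set A = {7, 13, 24}
Set B = {7, 13, 24}
Check each element of B against A:
7 ∈ A, 13 ∈ A, 24 ∈ A
Elements of B not in A: {}

{}


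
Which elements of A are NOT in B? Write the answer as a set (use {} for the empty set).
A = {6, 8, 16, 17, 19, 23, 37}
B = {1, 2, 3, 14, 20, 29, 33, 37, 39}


Set A = {6, 8, 16, 17, 19, 23, 37}
Set B = {1, 2, 3, 14, 20, 29, 33, 37, 39}
Check each element of A against B:
6 ∉ B (include), 8 ∉ B (include), 16 ∉ B (include), 17 ∉ B (include), 19 ∉ B (include), 23 ∉ B (include), 37 ∈ B
Elements of A not in B: {6, 8, 16, 17, 19, 23}

{6, 8, 16, 17, 19, 23}


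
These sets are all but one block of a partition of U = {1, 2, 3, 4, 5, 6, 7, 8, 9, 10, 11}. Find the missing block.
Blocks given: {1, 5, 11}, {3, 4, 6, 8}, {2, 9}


U = {1, 2, 3, 4, 5, 6, 7, 8, 9, 10, 11}
Shown blocks: {1, 5, 11}, {3, 4, 6, 8}, {2, 9}
A partition's blocks are pairwise disjoint and cover U, so the missing block = U \ (union of shown blocks).
Union of shown blocks: {1, 2, 3, 4, 5, 6, 8, 9, 11}
Missing block = U \ (union) = {7, 10}

{7, 10}


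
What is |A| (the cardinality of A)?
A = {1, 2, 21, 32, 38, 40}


Set A = {1, 2, 21, 32, 38, 40}
Listing elements: 1, 2, 21, 32, 38, 40
Counting: 6 elements
|A| = 6

6


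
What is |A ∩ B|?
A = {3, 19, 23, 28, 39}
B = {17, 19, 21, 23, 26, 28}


Set A = {3, 19, 23, 28, 39}
Set B = {17, 19, 21, 23, 26, 28}
A ∩ B = {19, 23, 28}
|A ∩ B| = 3

3


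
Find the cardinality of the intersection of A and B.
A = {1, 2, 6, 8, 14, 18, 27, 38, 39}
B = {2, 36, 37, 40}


Set A = {1, 2, 6, 8, 14, 18, 27, 38, 39}
Set B = {2, 36, 37, 40}
A ∩ B = {2}
|A ∩ B| = 1

1


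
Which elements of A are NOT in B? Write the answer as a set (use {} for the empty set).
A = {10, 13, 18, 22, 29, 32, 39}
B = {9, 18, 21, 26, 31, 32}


Set A = {10, 13, 18, 22, 29, 32, 39}
Set B = {9, 18, 21, 26, 31, 32}
Check each element of A against B:
10 ∉ B (include), 13 ∉ B (include), 18 ∈ B, 22 ∉ B (include), 29 ∉ B (include), 32 ∈ B, 39 ∉ B (include)
Elements of A not in B: {10, 13, 22, 29, 39}

{10, 13, 22, 29, 39}


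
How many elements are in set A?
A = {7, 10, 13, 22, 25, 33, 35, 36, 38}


Set A = {7, 10, 13, 22, 25, 33, 35, 36, 38}
Listing elements: 7, 10, 13, 22, 25, 33, 35, 36, 38
Counting: 9 elements
|A| = 9

9


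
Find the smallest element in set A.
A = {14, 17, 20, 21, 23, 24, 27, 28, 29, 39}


Set A = {14, 17, 20, 21, 23, 24, 27, 28, 29, 39}
Elements in ascending order: 14, 17, 20, 21, 23, 24, 27, 28, 29, 39
The smallest element is 14.

14


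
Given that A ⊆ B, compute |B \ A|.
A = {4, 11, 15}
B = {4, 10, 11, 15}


Set A = {4, 11, 15}, |A| = 3
Set B = {4, 10, 11, 15}, |B| = 4
Since A ⊆ B: B \ A = {10}
|B| - |A| = 4 - 3 = 1

1


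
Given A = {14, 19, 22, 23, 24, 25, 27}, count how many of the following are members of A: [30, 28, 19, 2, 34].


Set A = {14, 19, 22, 23, 24, 25, 27}
Candidates: [30, 28, 19, 2, 34]
Check each candidate:
30 ∉ A, 28 ∉ A, 19 ∈ A, 2 ∉ A, 34 ∉ A
Count of candidates in A: 1

1


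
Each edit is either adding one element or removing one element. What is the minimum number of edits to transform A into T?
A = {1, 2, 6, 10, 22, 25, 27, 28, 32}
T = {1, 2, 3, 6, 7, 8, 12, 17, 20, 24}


Set A = {1, 2, 6, 10, 22, 25, 27, 28, 32}
Set T = {1, 2, 3, 6, 7, 8, 12, 17, 20, 24}
Elements to remove from A (in A, not in T): {10, 22, 25, 27, 28, 32} → 6 removals
Elements to add to A (in T, not in A): {3, 7, 8, 12, 17, 20, 24} → 7 additions
Total edits = 6 + 7 = 13

13


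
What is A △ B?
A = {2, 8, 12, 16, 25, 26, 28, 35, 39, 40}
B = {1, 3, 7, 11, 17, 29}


Set A = {2, 8, 12, 16, 25, 26, 28, 35, 39, 40}
Set B = {1, 3, 7, 11, 17, 29}
A △ B = (A \ B) ∪ (B \ A)
Elements in A but not B: {2, 8, 12, 16, 25, 26, 28, 35, 39, 40}
Elements in B but not A: {1, 3, 7, 11, 17, 29}
A △ B = {1, 2, 3, 7, 8, 11, 12, 16, 17, 25, 26, 28, 29, 35, 39, 40}

{1, 2, 3, 7, 8, 11, 12, 16, 17, 25, 26, 28, 29, 35, 39, 40}


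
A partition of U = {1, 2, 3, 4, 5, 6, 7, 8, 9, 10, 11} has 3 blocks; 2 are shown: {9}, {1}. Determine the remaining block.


U = {1, 2, 3, 4, 5, 6, 7, 8, 9, 10, 11}
Shown blocks: {9}, {1}
A partition's blocks are pairwise disjoint and cover U, so the missing block = U \ (union of shown blocks).
Union of shown blocks: {1, 9}
Missing block = U \ (union) = {2, 3, 4, 5, 6, 7, 8, 10, 11}

{2, 3, 4, 5, 6, 7, 8, 10, 11}


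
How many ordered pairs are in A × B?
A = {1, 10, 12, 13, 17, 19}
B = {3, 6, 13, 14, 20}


Set A = {1, 10, 12, 13, 17, 19} has 6 elements.
Set B = {3, 6, 13, 14, 20} has 5 elements.
|A × B| = |A| × |B| = 6 × 5 = 30

30


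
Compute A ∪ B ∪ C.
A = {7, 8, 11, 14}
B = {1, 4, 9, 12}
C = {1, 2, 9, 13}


Set A = {7, 8, 11, 14}
Set B = {1, 4, 9, 12}
Set C = {1, 2, 9, 13}
First, A ∪ B = {1, 4, 7, 8, 9, 11, 12, 14}
Then, (A ∪ B) ∪ C = {1, 2, 4, 7, 8, 9, 11, 12, 13, 14}

{1, 2, 4, 7, 8, 9, 11, 12, 13, 14}


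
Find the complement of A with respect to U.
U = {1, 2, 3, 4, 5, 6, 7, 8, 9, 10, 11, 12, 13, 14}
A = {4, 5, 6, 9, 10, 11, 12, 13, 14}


Universal set U = {1, 2, 3, 4, 5, 6, 7, 8, 9, 10, 11, 12, 13, 14}
Set A = {4, 5, 6, 9, 10, 11, 12, 13, 14}
A' = U \ A = elements in U but not in A
Checking each element of U:
1 (not in A, include), 2 (not in A, include), 3 (not in A, include), 4 (in A, exclude), 5 (in A, exclude), 6 (in A, exclude), 7 (not in A, include), 8 (not in A, include), 9 (in A, exclude), 10 (in A, exclude), 11 (in A, exclude), 12 (in A, exclude), 13 (in A, exclude), 14 (in A, exclude)
A' = {1, 2, 3, 7, 8}

{1, 2, 3, 7, 8}


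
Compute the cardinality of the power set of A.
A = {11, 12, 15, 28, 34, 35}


Set A = {11, 12, 15, 28, 34, 35}
|A| = 6
The power set P(A) contains all subsets of A.
|P(A)| = 2^|A| = 2^6 = 64

64


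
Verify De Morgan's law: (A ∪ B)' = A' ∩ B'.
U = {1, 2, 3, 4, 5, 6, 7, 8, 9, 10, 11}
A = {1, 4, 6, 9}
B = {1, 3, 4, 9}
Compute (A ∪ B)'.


U = {1, 2, 3, 4, 5, 6, 7, 8, 9, 10, 11}
A = {1, 4, 6, 9}, B = {1, 3, 4, 9}
A ∪ B = {1, 3, 4, 6, 9}
(A ∪ B)' = U \ (A ∪ B) = {2, 5, 7, 8, 10, 11}
Verification via A' ∩ B': A' = {2, 3, 5, 7, 8, 10, 11}, B' = {2, 5, 6, 7, 8, 10, 11}
A' ∩ B' = {2, 5, 7, 8, 10, 11} ✓

{2, 5, 7, 8, 10, 11}


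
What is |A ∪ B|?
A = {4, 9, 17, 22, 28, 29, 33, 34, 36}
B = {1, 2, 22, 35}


Set A = {4, 9, 17, 22, 28, 29, 33, 34, 36}, |A| = 9
Set B = {1, 2, 22, 35}, |B| = 4
A ∩ B = {22}, |A ∩ B| = 1
|A ∪ B| = |A| + |B| - |A ∩ B| = 9 + 4 - 1 = 12

12


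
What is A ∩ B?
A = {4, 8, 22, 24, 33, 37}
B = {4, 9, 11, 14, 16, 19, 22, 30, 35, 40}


Set A = {4, 8, 22, 24, 33, 37}
Set B = {4, 9, 11, 14, 16, 19, 22, 30, 35, 40}
A ∩ B includes only elements in both sets.
Check each element of A against B:
4 ✓, 8 ✗, 22 ✓, 24 ✗, 33 ✗, 37 ✗
A ∩ B = {4, 22}

{4, 22}


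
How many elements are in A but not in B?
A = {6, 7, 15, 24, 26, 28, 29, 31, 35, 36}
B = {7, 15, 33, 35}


Set A = {6, 7, 15, 24, 26, 28, 29, 31, 35, 36}
Set B = {7, 15, 33, 35}
A \ B = {6, 24, 26, 28, 29, 31, 36}
|A \ B| = 7

7


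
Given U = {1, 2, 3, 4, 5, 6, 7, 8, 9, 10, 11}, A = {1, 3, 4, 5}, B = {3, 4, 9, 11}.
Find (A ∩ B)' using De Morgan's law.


U = {1, 2, 3, 4, 5, 6, 7, 8, 9, 10, 11}
A = {1, 3, 4, 5}, B = {3, 4, 9, 11}
A ∩ B = {3, 4}
(A ∩ B)' = U \ (A ∩ B) = {1, 2, 5, 6, 7, 8, 9, 10, 11}
Verification via A' ∪ B': A' = {2, 6, 7, 8, 9, 10, 11}, B' = {1, 2, 5, 6, 7, 8, 10}
A' ∪ B' = {1, 2, 5, 6, 7, 8, 9, 10, 11} ✓

{1, 2, 5, 6, 7, 8, 9, 10, 11}


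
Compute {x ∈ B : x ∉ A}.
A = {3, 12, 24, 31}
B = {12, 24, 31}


Set A = {3, 12, 24, 31}
Set B = {12, 24, 31}
Check each element of B against A:
12 ∈ A, 24 ∈ A, 31 ∈ A
Elements of B not in A: {}

{}


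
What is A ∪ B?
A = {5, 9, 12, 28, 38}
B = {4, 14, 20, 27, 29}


Set A = {5, 9, 12, 28, 38}
Set B = {4, 14, 20, 27, 29}
A ∪ B includes all elements in either set.
Elements from A: {5, 9, 12, 28, 38}
Elements from B not already included: {4, 14, 20, 27, 29}
A ∪ B = {4, 5, 9, 12, 14, 20, 27, 28, 29, 38}

{4, 5, 9, 12, 14, 20, 27, 28, 29, 38}


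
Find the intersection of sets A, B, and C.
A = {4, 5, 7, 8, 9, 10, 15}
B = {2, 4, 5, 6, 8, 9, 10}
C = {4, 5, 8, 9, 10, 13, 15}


Set A = {4, 5, 7, 8, 9, 10, 15}
Set B = {2, 4, 5, 6, 8, 9, 10}
Set C = {4, 5, 8, 9, 10, 13, 15}
First, A ∩ B = {4, 5, 8, 9, 10}
Then, (A ∩ B) ∩ C = {4, 5, 8, 9, 10}

{4, 5, 8, 9, 10}


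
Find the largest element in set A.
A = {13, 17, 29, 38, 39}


Set A = {13, 17, 29, 38, 39}
Elements in ascending order: 13, 17, 29, 38, 39
The largest element is 39.

39


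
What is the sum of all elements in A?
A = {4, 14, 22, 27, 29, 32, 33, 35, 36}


Set A = {4, 14, 22, 27, 29, 32, 33, 35, 36}
Sum = 4 + 14 + 22 + 27 + 29 + 32 + 33 + 35 + 36 = 232

232
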